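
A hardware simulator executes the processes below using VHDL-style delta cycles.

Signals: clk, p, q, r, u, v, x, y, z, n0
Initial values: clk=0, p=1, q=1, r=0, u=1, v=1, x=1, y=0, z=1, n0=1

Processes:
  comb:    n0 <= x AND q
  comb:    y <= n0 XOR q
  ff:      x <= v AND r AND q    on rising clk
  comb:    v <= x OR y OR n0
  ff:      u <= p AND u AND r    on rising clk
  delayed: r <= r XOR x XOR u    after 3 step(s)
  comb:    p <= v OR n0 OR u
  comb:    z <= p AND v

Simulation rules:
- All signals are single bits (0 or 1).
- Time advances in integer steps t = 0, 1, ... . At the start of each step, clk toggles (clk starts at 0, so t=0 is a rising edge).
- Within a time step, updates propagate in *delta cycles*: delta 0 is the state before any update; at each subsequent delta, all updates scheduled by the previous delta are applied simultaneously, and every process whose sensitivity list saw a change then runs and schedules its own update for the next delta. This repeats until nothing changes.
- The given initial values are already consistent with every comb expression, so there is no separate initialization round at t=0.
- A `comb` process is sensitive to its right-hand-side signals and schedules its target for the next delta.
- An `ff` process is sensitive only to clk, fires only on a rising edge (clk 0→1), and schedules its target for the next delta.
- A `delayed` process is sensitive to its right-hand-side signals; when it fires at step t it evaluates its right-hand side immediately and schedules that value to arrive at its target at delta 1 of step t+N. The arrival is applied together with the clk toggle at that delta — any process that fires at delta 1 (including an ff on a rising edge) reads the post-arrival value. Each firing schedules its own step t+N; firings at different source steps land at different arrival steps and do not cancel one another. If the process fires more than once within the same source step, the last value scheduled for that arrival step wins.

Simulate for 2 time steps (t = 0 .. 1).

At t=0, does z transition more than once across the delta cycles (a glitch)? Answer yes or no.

t=0 Δ0: r=0 q=1 u=1 v=1 clk=0 y=0 z=1 x=1 p=1 n0=1
  Δ1: clk:0→1
  Δ2: u:1→0, x:1→0
  Δ3: n0:1→0
  Δ4: v:1→0, y:0→1
  Δ5: v:0→1, z:1→0, p:1→0
  Δ6: p:0→1
  Δ7: z:0→1
  (7Δ to stable)
t=1 Δ0: r=0 q=1 u=0 v=1 clk=1 y=1 z=1 x=0 p=1 n0=0
  Δ1: clk:1→0
  (1Δ to stable)

yes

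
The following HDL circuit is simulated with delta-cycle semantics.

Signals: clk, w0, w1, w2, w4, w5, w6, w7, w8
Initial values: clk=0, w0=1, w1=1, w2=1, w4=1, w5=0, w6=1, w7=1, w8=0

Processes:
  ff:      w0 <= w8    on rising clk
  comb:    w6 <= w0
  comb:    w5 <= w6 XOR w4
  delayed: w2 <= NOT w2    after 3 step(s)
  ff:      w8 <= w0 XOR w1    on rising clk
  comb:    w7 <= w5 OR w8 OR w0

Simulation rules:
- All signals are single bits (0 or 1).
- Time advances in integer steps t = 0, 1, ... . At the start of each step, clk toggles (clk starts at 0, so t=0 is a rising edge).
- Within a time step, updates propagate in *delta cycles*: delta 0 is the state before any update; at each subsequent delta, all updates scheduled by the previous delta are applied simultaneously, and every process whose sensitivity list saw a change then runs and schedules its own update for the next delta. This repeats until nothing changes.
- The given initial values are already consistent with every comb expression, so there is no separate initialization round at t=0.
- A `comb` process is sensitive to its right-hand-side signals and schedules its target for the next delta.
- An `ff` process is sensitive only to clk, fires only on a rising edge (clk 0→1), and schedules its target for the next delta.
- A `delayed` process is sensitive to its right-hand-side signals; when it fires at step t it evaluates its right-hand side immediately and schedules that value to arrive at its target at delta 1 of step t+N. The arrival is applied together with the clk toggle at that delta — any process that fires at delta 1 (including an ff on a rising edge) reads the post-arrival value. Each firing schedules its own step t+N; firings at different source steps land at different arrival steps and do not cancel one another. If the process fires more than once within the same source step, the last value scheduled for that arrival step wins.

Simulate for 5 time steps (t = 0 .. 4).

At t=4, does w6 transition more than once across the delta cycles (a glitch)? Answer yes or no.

t=0 Δ0: w2=1 w6=1 w5=0 w8=0 w1=1 w4=1 clk=0 w0=1 w7=1
  Δ1: clk:0→1
  Δ2: w0:1→0
  Δ3: w6:1→0, w7:1→0
  Δ4: w5:0→1
  Δ5: w7:0→1
  (5Δ to stable)
t=1 Δ0: w2=1 w6=0 w5=1 w8=0 w1=1 w4=1 clk=1 w0=0 w7=1
  Δ1: clk:1→0
  (1Δ to stable)
t=2 Δ0: w2=1 w6=0 w5=1 w8=0 w1=1 w4=1 clk=0 w0=0 w7=1
  Δ1: clk:0→1
  Δ2: w8:0→1
  (2Δ to stable)
t=3 Δ0: w2=1 w6=0 w5=1 w8=1 w1=1 w4=1 clk=1 w0=0 w7=1
  Δ1: clk:1→0
  (1Δ to stable)
t=4 Δ0: w2=1 w6=0 w5=1 w8=1 w1=1 w4=1 clk=0 w0=0 w7=1
  Δ1: clk:0→1
  Δ2: w0:0→1
  Δ3: w6:0→1
  Δ4: w5:1→0
  (4Δ to stable)

no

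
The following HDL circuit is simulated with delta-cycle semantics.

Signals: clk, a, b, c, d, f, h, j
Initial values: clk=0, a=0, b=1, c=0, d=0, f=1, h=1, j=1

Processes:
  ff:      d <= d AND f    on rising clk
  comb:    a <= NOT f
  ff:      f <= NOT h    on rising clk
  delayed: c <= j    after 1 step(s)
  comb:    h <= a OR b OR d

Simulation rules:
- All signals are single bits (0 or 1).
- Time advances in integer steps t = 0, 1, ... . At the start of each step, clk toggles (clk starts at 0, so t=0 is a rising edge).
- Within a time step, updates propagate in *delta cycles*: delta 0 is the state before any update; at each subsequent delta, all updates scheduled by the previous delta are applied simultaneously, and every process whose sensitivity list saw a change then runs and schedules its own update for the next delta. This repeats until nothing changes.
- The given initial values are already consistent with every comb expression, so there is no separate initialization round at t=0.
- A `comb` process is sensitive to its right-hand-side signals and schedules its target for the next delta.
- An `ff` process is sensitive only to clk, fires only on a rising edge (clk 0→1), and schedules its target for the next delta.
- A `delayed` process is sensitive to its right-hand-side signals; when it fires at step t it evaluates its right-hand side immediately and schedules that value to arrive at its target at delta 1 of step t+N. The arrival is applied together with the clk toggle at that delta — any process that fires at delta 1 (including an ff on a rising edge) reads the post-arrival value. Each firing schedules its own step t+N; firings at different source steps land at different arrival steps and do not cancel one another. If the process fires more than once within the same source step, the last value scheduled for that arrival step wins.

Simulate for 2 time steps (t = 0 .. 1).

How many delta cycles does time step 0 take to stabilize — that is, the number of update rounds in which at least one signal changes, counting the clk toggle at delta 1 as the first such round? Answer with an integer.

3

[bits: j,h,a,d,c,f,b,clk]
t=0: Δ0=11000110 Δ1=11000111 Δ2=11000011 Δ3=11100011 | 3Δ
t=1: Δ0=11100011 Δ1=11100010 | 1Δ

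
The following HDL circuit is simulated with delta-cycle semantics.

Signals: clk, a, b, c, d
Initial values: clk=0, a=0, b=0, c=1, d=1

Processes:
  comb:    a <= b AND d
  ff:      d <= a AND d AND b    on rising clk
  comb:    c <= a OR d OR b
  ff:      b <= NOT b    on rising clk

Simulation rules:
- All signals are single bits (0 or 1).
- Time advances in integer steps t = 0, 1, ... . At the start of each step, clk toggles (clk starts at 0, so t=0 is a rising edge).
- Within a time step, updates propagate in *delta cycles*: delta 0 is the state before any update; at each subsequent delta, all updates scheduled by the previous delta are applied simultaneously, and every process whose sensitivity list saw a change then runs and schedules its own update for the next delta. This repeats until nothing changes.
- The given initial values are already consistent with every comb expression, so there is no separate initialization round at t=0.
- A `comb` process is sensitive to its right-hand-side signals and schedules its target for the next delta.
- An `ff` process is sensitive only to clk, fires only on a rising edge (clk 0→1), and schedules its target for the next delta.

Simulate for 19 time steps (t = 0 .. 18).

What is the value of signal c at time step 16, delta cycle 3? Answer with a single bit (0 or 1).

[bits: b,clk,a,c,d]
t=0: Δ0=00011 Δ1=01011 Δ2=11010 | 2Δ
t=1: Δ0=11010 Δ1=10010 | 1Δ
t=2: Δ0=10010 Δ1=11010 Δ2=01010 Δ3=01000 | 3Δ
t=3: Δ0=01000 Δ1=00000 | 1Δ
t=4: Δ0=00000 Δ1=01000 Δ2=11000 Δ3=11010 | 3Δ
t=5: Δ0=11010 Δ1=10010 | 1Δ
t=6: Δ0=10010 Δ1=11010 Δ2=01010 Δ3=01000 | 3Δ
t=7: Δ0=01000 Δ1=00000 | 1Δ
t=8: Δ0=00000 Δ1=01000 Δ2=11000 Δ3=11010 | 3Δ
t=9: Δ0=11010 Δ1=10010 | 1Δ
t=10: Δ0=10010 Δ1=11010 Δ2=01010 Δ3=01000 | 3Δ
t=11: Δ0=01000 Δ1=00000 | 1Δ
t=12: Δ0=00000 Δ1=01000 Δ2=11000 Δ3=11010 | 3Δ
t=13: Δ0=11010 Δ1=10010 | 1Δ
t=14: Δ0=10010 Δ1=11010 Δ2=01010 Δ3=01000 | 3Δ
t=15: Δ0=01000 Δ1=00000 | 1Δ
t=16: Δ0=00000 Δ1=01000 Δ2=11000 Δ3=11010 | 3Δ
t=17: Δ0=11010 Δ1=10010 | 1Δ
t=18: Δ0=10010 Δ1=11010 Δ2=01010 Δ3=01000 | 3Δ

1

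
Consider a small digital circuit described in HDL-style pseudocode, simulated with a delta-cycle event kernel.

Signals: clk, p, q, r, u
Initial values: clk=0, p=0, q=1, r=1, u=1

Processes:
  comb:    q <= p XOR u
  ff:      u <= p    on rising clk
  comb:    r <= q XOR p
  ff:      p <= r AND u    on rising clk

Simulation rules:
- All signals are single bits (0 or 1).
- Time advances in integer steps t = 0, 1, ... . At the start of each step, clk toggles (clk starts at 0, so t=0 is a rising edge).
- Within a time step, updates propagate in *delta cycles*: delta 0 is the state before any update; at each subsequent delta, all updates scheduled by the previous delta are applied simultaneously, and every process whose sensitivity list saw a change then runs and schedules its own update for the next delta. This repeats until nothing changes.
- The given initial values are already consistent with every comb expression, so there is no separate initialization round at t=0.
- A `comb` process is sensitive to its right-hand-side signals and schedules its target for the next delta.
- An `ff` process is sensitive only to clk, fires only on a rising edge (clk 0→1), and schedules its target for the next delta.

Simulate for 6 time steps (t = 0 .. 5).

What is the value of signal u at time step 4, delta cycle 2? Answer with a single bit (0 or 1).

0

[bits: q,clk,r,p,u]
t=0: Δ0=10101 Δ1=11101 Δ2=11110 Δ3=11010 | 3Δ
t=1: Δ0=11010 Δ1=10010 | 1Δ
t=2: Δ0=10010 Δ1=11010 Δ2=11001 Δ3=11101 | 3Δ
t=3: Δ0=11101 Δ1=10101 | 1Δ
t=4: Δ0=10101 Δ1=11101 Δ2=11110 Δ3=11010 | 3Δ
t=5: Δ0=11010 Δ1=10010 | 1Δ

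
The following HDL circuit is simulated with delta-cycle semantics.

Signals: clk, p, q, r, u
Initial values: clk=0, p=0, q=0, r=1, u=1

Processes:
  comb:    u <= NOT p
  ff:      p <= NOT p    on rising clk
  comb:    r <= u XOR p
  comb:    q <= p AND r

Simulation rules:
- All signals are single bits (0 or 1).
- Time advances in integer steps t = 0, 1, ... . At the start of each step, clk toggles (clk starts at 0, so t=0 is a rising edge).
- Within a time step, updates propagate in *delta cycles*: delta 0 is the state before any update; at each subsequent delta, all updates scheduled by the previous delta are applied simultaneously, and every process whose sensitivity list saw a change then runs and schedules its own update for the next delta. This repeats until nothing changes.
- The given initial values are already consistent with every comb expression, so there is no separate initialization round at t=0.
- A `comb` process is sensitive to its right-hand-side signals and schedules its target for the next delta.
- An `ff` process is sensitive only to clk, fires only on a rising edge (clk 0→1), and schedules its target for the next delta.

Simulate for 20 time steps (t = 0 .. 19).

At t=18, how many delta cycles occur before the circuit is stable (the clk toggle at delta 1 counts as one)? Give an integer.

t0.Δ0 r=1 p=0 u=1 q=0 clk=0
t0.Δ1 r=1 p=0 u=1 q=0 clk=1
t0.Δ2 r=1 p=1 u=1 q=0 clk=1
t0.Δ3 r=0 p=1 u=0 q=1 clk=1
t0.Δ4 r=1 p=1 u=0 q=0 clk=1
t0.Δ5 r=1 p=1 u=0 q=1 clk=1
t1.Δ0 r=1 p=1 u=0 q=1 clk=1
t1.Δ1 r=1 p=1 u=0 q=1 clk=0
t2.Δ0 r=1 p=1 u=0 q=1 clk=0
t2.Δ1 r=1 p=1 u=0 q=1 clk=1
t2.Δ2 r=1 p=0 u=0 q=1 clk=1
t2.Δ3 r=0 p=0 u=1 q=0 clk=1
t2.Δ4 r=1 p=0 u=1 q=0 clk=1
t3.Δ0 r=1 p=0 u=1 q=0 clk=1
t3.Δ1 r=1 p=0 u=1 q=0 clk=0
t4.Δ0 r=1 p=0 u=1 q=0 clk=0
t4.Δ1 r=1 p=0 u=1 q=0 clk=1
t4.Δ2 r=1 p=1 u=1 q=0 clk=1
t4.Δ3 r=0 p=1 u=0 q=1 clk=1
t4.Δ4 r=1 p=1 u=0 q=0 clk=1
t4.Δ5 r=1 p=1 u=0 q=1 clk=1
t5.Δ0 r=1 p=1 u=0 q=1 clk=1
t5.Δ1 r=1 p=1 u=0 q=1 clk=0
t6.Δ0 r=1 p=1 u=0 q=1 clk=0
t6.Δ1 r=1 p=1 u=0 q=1 clk=1
t6.Δ2 r=1 p=0 u=0 q=1 clk=1
t6.Δ3 r=0 p=0 u=1 q=0 clk=1
t6.Δ4 r=1 p=0 u=1 q=0 clk=1
t7.Δ0 r=1 p=0 u=1 q=0 clk=1
t7.Δ1 r=1 p=0 u=1 q=0 clk=0
t8.Δ0 r=1 p=0 u=1 q=0 clk=0
t8.Δ1 r=1 p=0 u=1 q=0 clk=1
t8.Δ2 r=1 p=1 u=1 q=0 clk=1
t8.Δ3 r=0 p=1 u=0 q=1 clk=1
t8.Δ4 r=1 p=1 u=0 q=0 clk=1
t8.Δ5 r=1 p=1 u=0 q=1 clk=1
t9.Δ0 r=1 p=1 u=0 q=1 clk=1
t9.Δ1 r=1 p=1 u=0 q=1 clk=0
t10.Δ0 r=1 p=1 u=0 q=1 clk=0
t10.Δ1 r=1 p=1 u=0 q=1 clk=1
t10.Δ2 r=1 p=0 u=0 q=1 clk=1
t10.Δ3 r=0 p=0 u=1 q=0 clk=1
t10.Δ4 r=1 p=0 u=1 q=0 clk=1
t11.Δ0 r=1 p=0 u=1 q=0 clk=1
t11.Δ1 r=1 p=0 u=1 q=0 clk=0
t12.Δ0 r=1 p=0 u=1 q=0 clk=0
t12.Δ1 r=1 p=0 u=1 q=0 clk=1
t12.Δ2 r=1 p=1 u=1 q=0 clk=1
t12.Δ3 r=0 p=1 u=0 q=1 clk=1
t12.Δ4 r=1 p=1 u=0 q=0 clk=1
t12.Δ5 r=1 p=1 u=0 q=1 clk=1
t13.Δ0 r=1 p=1 u=0 q=1 clk=1
t13.Δ1 r=1 p=1 u=0 q=1 clk=0
t14.Δ0 r=1 p=1 u=0 q=1 clk=0
t14.Δ1 r=1 p=1 u=0 q=1 clk=1
t14.Δ2 r=1 p=0 u=0 q=1 clk=1
t14.Δ3 r=0 p=0 u=1 q=0 clk=1
t14.Δ4 r=1 p=0 u=1 q=0 clk=1
t15.Δ0 r=1 p=0 u=1 q=0 clk=1
t15.Δ1 r=1 p=0 u=1 q=0 clk=0
t16.Δ0 r=1 p=0 u=1 q=0 clk=0
t16.Δ1 r=1 p=0 u=1 q=0 clk=1
t16.Δ2 r=1 p=1 u=1 q=0 clk=1
t16.Δ3 r=0 p=1 u=0 q=1 clk=1
t16.Δ4 r=1 p=1 u=0 q=0 clk=1
t16.Δ5 r=1 p=1 u=0 q=1 clk=1
t17.Δ0 r=1 p=1 u=0 q=1 clk=1
t17.Δ1 r=1 p=1 u=0 q=1 clk=0
t18.Δ0 r=1 p=1 u=0 q=1 clk=0
t18.Δ1 r=1 p=1 u=0 q=1 clk=1
t18.Δ2 r=1 p=0 u=0 q=1 clk=1
t18.Δ3 r=0 p=0 u=1 q=0 clk=1
t18.Δ4 r=1 p=0 u=1 q=0 clk=1
t19.Δ0 r=1 p=0 u=1 q=0 clk=1
t19.Δ1 r=1 p=0 u=1 q=0 clk=0

4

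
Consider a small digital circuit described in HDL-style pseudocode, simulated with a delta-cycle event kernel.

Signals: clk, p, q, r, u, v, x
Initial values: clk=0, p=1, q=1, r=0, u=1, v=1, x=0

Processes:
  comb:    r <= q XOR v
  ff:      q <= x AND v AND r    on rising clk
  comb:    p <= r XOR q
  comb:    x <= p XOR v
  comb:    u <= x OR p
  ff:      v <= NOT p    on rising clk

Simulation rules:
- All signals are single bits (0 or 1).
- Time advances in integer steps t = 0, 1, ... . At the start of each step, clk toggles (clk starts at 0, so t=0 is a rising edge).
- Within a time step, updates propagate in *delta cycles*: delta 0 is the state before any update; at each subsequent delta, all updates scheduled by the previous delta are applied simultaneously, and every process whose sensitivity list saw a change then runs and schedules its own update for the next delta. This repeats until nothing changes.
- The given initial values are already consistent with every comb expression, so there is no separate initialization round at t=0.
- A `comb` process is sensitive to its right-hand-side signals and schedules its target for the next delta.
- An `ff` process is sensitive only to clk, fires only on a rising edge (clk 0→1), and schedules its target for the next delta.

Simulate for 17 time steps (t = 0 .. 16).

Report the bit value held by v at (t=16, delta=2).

0

[bits: r,p,clk,q,x,v,u]
t=0: Δ0=0101011 Δ1=0111011 Δ2=0110001 Δ3=0010101 Δ4=0010001 Δ5=0010000 | 5Δ
t=1: Δ0=0010000 Δ1=0000000 | 1Δ
t=2: Δ0=0000000 Δ1=0010000 Δ2=0010010 Δ3=1010110 Δ4=1110111 Δ5=1110011 | 5Δ
t=3: Δ0=1110011 Δ1=1100011 | 1Δ
t=4: Δ0=1100011 Δ1=1110011 Δ2=1110001 Δ3=0110101 Δ4=0010101 Δ5=0010001 Δ6=0010000 | 6Δ
t=5: Δ0=0010000 Δ1=0000000 | 1Δ
t=6: Δ0=0000000 Δ1=0010000 Δ2=0010010 Δ3=1010110 Δ4=1110111 Δ5=1110011 | 5Δ
t=7: Δ0=1110011 Δ1=1100011 | 1Δ
t=8: Δ0=1100011 Δ1=1110011 Δ2=1110001 Δ3=0110101 Δ4=0010101 Δ5=0010001 Δ6=0010000 | 6Δ
t=9: Δ0=0010000 Δ1=0000000 | 1Δ
t=10: Δ0=0000000 Δ1=0010000 Δ2=0010010 Δ3=1010110 Δ4=1110111 Δ5=1110011 | 5Δ
t=11: Δ0=1110011 Δ1=1100011 | 1Δ
t=12: Δ0=1100011 Δ1=1110011 Δ2=1110001 Δ3=0110101 Δ4=0010101 Δ5=0010001 Δ6=0010000 | 6Δ
t=13: Δ0=0010000 Δ1=0000000 | 1Δ
t=14: Δ0=0000000 Δ1=0010000 Δ2=0010010 Δ3=1010110 Δ4=1110111 Δ5=1110011 | 5Δ
t=15: Δ0=1110011 Δ1=1100011 | 1Δ
t=16: Δ0=1100011 Δ1=1110011 Δ2=1110001 Δ3=0110101 Δ4=0010101 Δ5=0010001 Δ6=0010000 | 6Δ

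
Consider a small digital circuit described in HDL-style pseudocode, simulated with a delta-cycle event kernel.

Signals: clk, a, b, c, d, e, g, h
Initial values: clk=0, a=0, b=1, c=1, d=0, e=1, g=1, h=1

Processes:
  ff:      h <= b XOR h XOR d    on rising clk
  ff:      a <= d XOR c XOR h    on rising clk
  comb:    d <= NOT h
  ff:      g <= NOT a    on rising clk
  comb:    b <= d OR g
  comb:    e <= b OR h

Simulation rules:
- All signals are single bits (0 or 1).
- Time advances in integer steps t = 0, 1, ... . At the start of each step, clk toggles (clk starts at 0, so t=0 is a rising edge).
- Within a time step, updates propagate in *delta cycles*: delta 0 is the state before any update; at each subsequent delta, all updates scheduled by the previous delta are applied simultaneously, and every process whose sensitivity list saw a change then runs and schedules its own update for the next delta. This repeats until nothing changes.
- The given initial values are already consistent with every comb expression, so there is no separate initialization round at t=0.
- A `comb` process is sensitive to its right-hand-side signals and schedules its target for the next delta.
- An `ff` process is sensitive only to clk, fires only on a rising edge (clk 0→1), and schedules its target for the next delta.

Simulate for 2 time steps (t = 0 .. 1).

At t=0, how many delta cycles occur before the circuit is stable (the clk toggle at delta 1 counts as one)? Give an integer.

t=0 Δ0: h=1 a=0 b=1 g=1 c=1 clk=0 d=0 e=1
  Δ1: clk:0→1
  Δ2: h:1→0
  Δ3: d:0→1
  (3Δ to stable)
t=1 Δ0: h=0 a=0 b=1 g=1 c=1 clk=1 d=1 e=1
  Δ1: clk:1→0
  (1Δ to stable)

3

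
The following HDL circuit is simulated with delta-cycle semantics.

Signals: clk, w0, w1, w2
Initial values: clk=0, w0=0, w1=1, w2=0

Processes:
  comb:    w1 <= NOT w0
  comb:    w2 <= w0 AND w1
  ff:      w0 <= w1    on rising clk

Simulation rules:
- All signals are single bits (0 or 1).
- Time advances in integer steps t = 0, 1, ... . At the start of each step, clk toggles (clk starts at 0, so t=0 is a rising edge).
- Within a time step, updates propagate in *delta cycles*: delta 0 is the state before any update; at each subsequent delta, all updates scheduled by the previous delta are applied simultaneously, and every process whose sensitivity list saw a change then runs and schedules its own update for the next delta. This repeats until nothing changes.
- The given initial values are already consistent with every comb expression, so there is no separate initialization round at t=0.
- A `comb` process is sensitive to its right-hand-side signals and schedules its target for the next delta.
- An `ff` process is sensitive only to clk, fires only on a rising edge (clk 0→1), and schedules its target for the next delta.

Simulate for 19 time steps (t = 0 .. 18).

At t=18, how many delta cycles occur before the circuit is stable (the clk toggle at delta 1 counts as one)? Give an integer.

3

t0.Δ0 w0=0 clk=0 w1=1 w2=0
t0.Δ1 w0=0 clk=1 w1=1 w2=0
t0.Δ2 w0=1 clk=1 w1=1 w2=0
t0.Δ3 w0=1 clk=1 w1=0 w2=1
t0.Δ4 w0=1 clk=1 w1=0 w2=0
t1.Δ0 w0=1 clk=1 w1=0 w2=0
t1.Δ1 w0=1 clk=0 w1=0 w2=0
t2.Δ0 w0=1 clk=0 w1=0 w2=0
t2.Δ1 w0=1 clk=1 w1=0 w2=0
t2.Δ2 w0=0 clk=1 w1=0 w2=0
t2.Δ3 w0=0 clk=1 w1=1 w2=0
t3.Δ0 w0=0 clk=1 w1=1 w2=0
t3.Δ1 w0=0 clk=0 w1=1 w2=0
t4.Δ0 w0=0 clk=0 w1=1 w2=0
t4.Δ1 w0=0 clk=1 w1=1 w2=0
t4.Δ2 w0=1 clk=1 w1=1 w2=0
t4.Δ3 w0=1 clk=1 w1=0 w2=1
t4.Δ4 w0=1 clk=1 w1=0 w2=0
t5.Δ0 w0=1 clk=1 w1=0 w2=0
t5.Δ1 w0=1 clk=0 w1=0 w2=0
t6.Δ0 w0=1 clk=0 w1=0 w2=0
t6.Δ1 w0=1 clk=1 w1=0 w2=0
t6.Δ2 w0=0 clk=1 w1=0 w2=0
t6.Δ3 w0=0 clk=1 w1=1 w2=0
t7.Δ0 w0=0 clk=1 w1=1 w2=0
t7.Δ1 w0=0 clk=0 w1=1 w2=0
t8.Δ0 w0=0 clk=0 w1=1 w2=0
t8.Δ1 w0=0 clk=1 w1=1 w2=0
t8.Δ2 w0=1 clk=1 w1=1 w2=0
t8.Δ3 w0=1 clk=1 w1=0 w2=1
t8.Δ4 w0=1 clk=1 w1=0 w2=0
t9.Δ0 w0=1 clk=1 w1=0 w2=0
t9.Δ1 w0=1 clk=0 w1=0 w2=0
t10.Δ0 w0=1 clk=0 w1=0 w2=0
t10.Δ1 w0=1 clk=1 w1=0 w2=0
t10.Δ2 w0=0 clk=1 w1=0 w2=0
t10.Δ3 w0=0 clk=1 w1=1 w2=0
t11.Δ0 w0=0 clk=1 w1=1 w2=0
t11.Δ1 w0=0 clk=0 w1=1 w2=0
t12.Δ0 w0=0 clk=0 w1=1 w2=0
t12.Δ1 w0=0 clk=1 w1=1 w2=0
t12.Δ2 w0=1 clk=1 w1=1 w2=0
t12.Δ3 w0=1 clk=1 w1=0 w2=1
t12.Δ4 w0=1 clk=1 w1=0 w2=0
t13.Δ0 w0=1 clk=1 w1=0 w2=0
t13.Δ1 w0=1 clk=0 w1=0 w2=0
t14.Δ0 w0=1 clk=0 w1=0 w2=0
t14.Δ1 w0=1 clk=1 w1=0 w2=0
t14.Δ2 w0=0 clk=1 w1=0 w2=0
t14.Δ3 w0=0 clk=1 w1=1 w2=0
t15.Δ0 w0=0 clk=1 w1=1 w2=0
t15.Δ1 w0=0 clk=0 w1=1 w2=0
t16.Δ0 w0=0 clk=0 w1=1 w2=0
t16.Δ1 w0=0 clk=1 w1=1 w2=0
t16.Δ2 w0=1 clk=1 w1=1 w2=0
t16.Δ3 w0=1 clk=1 w1=0 w2=1
t16.Δ4 w0=1 clk=1 w1=0 w2=0
t17.Δ0 w0=1 clk=1 w1=0 w2=0
t17.Δ1 w0=1 clk=0 w1=0 w2=0
t18.Δ0 w0=1 clk=0 w1=0 w2=0
t18.Δ1 w0=1 clk=1 w1=0 w2=0
t18.Δ2 w0=0 clk=1 w1=0 w2=0
t18.Δ3 w0=0 clk=1 w1=1 w2=0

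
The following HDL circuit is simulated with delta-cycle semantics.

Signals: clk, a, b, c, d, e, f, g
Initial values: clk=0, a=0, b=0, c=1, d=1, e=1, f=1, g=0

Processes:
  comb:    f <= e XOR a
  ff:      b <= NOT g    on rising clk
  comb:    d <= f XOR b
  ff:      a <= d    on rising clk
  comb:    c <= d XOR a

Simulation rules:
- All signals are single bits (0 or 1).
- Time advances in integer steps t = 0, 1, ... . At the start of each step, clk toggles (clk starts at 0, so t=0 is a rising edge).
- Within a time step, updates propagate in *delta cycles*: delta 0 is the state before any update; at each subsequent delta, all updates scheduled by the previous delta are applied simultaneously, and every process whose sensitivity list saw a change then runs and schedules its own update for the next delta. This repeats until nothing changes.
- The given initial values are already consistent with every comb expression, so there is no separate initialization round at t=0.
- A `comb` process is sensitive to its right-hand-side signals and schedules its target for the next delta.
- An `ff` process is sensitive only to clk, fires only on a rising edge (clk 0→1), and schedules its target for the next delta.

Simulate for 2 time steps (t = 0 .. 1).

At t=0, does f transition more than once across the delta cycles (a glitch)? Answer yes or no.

no

t0.Δ0 c=1 a=0 d=1 e=1 clk=0 b=0 f=1 g=0
t0.Δ1 c=1 a=0 d=1 e=1 clk=1 b=0 f=1 g=0
t0.Δ2 c=1 a=1 d=1 e=1 clk=1 b=1 f=1 g=0
t0.Δ3 c=0 a=1 d=0 e=1 clk=1 b=1 f=0 g=0
t0.Δ4 c=1 a=1 d=1 e=1 clk=1 b=1 f=0 g=0
t0.Δ5 c=0 a=1 d=1 e=1 clk=1 b=1 f=0 g=0
t1.Δ0 c=0 a=1 d=1 e=1 clk=1 b=1 f=0 g=0
t1.Δ1 c=0 a=1 d=1 e=1 clk=0 b=1 f=0 g=0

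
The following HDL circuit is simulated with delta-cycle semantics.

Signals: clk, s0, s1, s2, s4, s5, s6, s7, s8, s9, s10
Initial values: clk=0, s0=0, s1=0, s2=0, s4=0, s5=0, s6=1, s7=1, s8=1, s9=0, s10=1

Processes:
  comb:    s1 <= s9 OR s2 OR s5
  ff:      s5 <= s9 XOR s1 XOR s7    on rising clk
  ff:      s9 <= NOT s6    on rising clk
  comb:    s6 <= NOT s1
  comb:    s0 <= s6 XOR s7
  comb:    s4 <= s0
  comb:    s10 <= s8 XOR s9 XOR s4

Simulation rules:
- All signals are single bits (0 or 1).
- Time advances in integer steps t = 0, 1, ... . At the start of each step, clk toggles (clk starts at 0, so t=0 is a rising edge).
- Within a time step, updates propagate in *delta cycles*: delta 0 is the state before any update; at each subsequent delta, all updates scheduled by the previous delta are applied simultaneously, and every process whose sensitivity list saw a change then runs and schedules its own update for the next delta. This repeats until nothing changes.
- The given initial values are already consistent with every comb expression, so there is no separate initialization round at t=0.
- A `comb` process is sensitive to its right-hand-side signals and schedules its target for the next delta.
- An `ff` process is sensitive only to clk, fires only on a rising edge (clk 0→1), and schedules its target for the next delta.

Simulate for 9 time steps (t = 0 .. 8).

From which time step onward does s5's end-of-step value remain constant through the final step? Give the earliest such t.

4

t=0 Δ0: s6=1 s1=0 s5=0 s4=0 s2=0 s8=1 s10=1 clk=0 s0=0 s9=0 s7=1
  Δ1: clk:0→1
  Δ2: s5:0→1
  Δ3: s1:0→1
  Δ4: s6:1→0
  Δ5: s0:0→1
  Δ6: s4:0→1
  Δ7: s10:1→0
  (7Δ to stable)
t=1 Δ0: s6=0 s1=1 s5=1 s4=1 s2=0 s8=1 s10=0 clk=1 s0=1 s9=0 s7=1
  Δ1: clk:1→0
  (1Δ to stable)
t=2 Δ0: s6=0 s1=1 s5=1 s4=1 s2=0 s8=1 s10=0 clk=0 s0=1 s9=0 s7=1
  Δ1: clk:0→1
  Δ2: s5:1→0, s9:0→1
  Δ3: s10:0→1
  (3Δ to stable)
t=3 Δ0: s6=0 s1=1 s5=0 s4=1 s2=0 s8=1 s10=1 clk=1 s0=1 s9=1 s7=1
  Δ1: clk:1→0
  (1Δ to stable)
t=4 Δ0: s6=0 s1=1 s5=0 s4=1 s2=0 s8=1 s10=1 clk=0 s0=1 s9=1 s7=1
  Δ1: clk:0→1
  Δ2: s5:0→1
  (2Δ to stable)
t=5 Δ0: s6=0 s1=1 s5=1 s4=1 s2=0 s8=1 s10=1 clk=1 s0=1 s9=1 s7=1
  Δ1: clk:1→0
  (1Δ to stable)
t=6 Δ0: s6=0 s1=1 s5=1 s4=1 s2=0 s8=1 s10=1 clk=0 s0=1 s9=1 s7=1
  Δ1: clk:0→1
  (1Δ to stable)
t=7 Δ0: s6=0 s1=1 s5=1 s4=1 s2=0 s8=1 s10=1 clk=1 s0=1 s9=1 s7=1
  Δ1: clk:1→0
  (1Δ to stable)
t=8 Δ0: s6=0 s1=1 s5=1 s4=1 s2=0 s8=1 s10=1 clk=0 s0=1 s9=1 s7=1
  Δ1: clk:0→1
  (1Δ to stable)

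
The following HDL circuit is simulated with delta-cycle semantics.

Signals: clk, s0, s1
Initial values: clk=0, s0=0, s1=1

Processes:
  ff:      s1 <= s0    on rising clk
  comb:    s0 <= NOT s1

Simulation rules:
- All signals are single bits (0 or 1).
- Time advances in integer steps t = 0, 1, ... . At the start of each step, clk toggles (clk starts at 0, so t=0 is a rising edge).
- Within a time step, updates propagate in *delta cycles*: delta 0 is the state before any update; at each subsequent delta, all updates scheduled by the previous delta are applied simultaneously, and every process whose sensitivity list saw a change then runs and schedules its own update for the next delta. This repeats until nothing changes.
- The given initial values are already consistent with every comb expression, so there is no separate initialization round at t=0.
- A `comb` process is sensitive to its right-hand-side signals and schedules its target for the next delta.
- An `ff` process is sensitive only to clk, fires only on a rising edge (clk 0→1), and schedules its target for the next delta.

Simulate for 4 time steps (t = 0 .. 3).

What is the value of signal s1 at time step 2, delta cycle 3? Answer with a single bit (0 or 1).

1

[bits: s0,s1,clk]
t=0: Δ0=010 Δ1=011 Δ2=001 Δ3=101 | 3Δ
t=1: Δ0=101 Δ1=100 | 1Δ
t=2: Δ0=100 Δ1=101 Δ2=111 Δ3=011 | 3Δ
t=3: Δ0=011 Δ1=010 | 1Δ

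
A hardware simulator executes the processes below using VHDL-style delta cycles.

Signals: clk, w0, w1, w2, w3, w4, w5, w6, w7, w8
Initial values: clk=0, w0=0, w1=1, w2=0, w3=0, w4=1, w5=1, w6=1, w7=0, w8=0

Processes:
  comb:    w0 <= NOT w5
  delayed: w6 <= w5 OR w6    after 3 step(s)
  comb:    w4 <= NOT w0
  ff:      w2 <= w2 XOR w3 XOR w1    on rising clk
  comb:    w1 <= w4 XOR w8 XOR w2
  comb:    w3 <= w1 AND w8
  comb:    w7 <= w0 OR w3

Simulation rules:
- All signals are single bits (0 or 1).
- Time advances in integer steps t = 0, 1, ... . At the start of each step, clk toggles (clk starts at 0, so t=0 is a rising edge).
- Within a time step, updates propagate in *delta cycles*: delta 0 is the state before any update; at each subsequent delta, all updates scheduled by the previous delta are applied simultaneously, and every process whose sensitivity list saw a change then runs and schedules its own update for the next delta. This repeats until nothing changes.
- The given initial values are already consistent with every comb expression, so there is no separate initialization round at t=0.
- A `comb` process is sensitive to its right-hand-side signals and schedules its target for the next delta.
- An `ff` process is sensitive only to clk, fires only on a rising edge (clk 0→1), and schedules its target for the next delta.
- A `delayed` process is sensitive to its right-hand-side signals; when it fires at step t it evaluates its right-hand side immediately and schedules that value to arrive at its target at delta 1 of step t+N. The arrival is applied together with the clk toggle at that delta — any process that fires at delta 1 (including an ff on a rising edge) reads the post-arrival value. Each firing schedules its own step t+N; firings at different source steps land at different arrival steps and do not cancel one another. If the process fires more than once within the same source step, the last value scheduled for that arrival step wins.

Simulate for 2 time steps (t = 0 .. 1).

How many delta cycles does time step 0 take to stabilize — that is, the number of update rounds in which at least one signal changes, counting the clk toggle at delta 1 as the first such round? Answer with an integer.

t0.Δ0 w8=0 w5=1 w0=0 w3=0 clk=0 w2=0 w6=1 w4=1 w1=1 w7=0
t0.Δ1 w8=0 w5=1 w0=0 w3=0 clk=1 w2=0 w6=1 w4=1 w1=1 w7=0
t0.Δ2 w8=0 w5=1 w0=0 w3=0 clk=1 w2=1 w6=1 w4=1 w1=1 w7=0
t0.Δ3 w8=0 w5=1 w0=0 w3=0 clk=1 w2=1 w6=1 w4=1 w1=0 w7=0
t1.Δ0 w8=0 w5=1 w0=0 w3=0 clk=1 w2=1 w6=1 w4=1 w1=0 w7=0
t1.Δ1 w8=0 w5=1 w0=0 w3=0 clk=0 w2=1 w6=1 w4=1 w1=0 w7=0

3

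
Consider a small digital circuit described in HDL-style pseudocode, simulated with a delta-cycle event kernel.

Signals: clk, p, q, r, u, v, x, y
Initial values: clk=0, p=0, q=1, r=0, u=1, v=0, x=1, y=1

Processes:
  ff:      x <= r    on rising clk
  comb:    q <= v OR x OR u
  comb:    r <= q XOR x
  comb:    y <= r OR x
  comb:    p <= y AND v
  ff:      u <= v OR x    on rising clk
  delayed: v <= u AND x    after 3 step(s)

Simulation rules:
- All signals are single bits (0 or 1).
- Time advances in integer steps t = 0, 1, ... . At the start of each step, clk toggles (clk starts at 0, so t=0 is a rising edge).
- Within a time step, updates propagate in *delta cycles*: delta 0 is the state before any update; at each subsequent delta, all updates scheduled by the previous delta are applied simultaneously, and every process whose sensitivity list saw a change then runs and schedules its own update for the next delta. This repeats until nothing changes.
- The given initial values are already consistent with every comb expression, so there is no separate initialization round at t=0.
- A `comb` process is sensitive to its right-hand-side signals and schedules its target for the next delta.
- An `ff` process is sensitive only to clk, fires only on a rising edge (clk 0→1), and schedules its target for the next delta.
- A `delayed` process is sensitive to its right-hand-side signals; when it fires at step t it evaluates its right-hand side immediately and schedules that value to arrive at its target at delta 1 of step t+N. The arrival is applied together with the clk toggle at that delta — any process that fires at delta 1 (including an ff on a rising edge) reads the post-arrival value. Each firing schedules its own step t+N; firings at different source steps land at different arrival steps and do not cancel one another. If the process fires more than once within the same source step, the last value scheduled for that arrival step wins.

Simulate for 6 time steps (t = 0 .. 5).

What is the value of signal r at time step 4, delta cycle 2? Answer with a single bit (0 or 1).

0

t0.Δ0 v=0 r=0 p=0 q=1 x=1 u=1 y=1 clk=0
t0.Δ1 v=0 r=0 p=0 q=1 x=1 u=1 y=1 clk=1
t0.Δ2 v=0 r=0 p=0 q=1 x=0 u=1 y=1 clk=1
t0.Δ3 v=0 r=1 p=0 q=1 x=0 u=1 y=0 clk=1
t0.Δ4 v=0 r=1 p=0 q=1 x=0 u=1 y=1 clk=1
t1.Δ0 v=0 r=1 p=0 q=1 x=0 u=1 y=1 clk=1
t1.Δ1 v=0 r=1 p=0 q=1 x=0 u=1 y=1 clk=0
t2.Δ0 v=0 r=1 p=0 q=1 x=0 u=1 y=1 clk=0
t2.Δ1 v=0 r=1 p=0 q=1 x=0 u=1 y=1 clk=1
t2.Δ2 v=0 r=1 p=0 q=1 x=1 u=0 y=1 clk=1
t2.Δ3 v=0 r=0 p=0 q=1 x=1 u=0 y=1 clk=1
t3.Δ0 v=0 r=0 p=0 q=1 x=1 u=0 y=1 clk=1
t3.Δ1 v=0 r=0 p=0 q=1 x=1 u=0 y=1 clk=0
t4.Δ0 v=0 r=0 p=0 q=1 x=1 u=0 y=1 clk=0
t4.Δ1 v=0 r=0 p=0 q=1 x=1 u=0 y=1 clk=1
t4.Δ2 v=0 r=0 p=0 q=1 x=0 u=1 y=1 clk=1
t4.Δ3 v=0 r=1 p=0 q=1 x=0 u=1 y=0 clk=1
t4.Δ4 v=0 r=1 p=0 q=1 x=0 u=1 y=1 clk=1
t5.Δ0 v=0 r=1 p=0 q=1 x=0 u=1 y=1 clk=1
t5.Δ1 v=0 r=1 p=0 q=1 x=0 u=1 y=1 clk=0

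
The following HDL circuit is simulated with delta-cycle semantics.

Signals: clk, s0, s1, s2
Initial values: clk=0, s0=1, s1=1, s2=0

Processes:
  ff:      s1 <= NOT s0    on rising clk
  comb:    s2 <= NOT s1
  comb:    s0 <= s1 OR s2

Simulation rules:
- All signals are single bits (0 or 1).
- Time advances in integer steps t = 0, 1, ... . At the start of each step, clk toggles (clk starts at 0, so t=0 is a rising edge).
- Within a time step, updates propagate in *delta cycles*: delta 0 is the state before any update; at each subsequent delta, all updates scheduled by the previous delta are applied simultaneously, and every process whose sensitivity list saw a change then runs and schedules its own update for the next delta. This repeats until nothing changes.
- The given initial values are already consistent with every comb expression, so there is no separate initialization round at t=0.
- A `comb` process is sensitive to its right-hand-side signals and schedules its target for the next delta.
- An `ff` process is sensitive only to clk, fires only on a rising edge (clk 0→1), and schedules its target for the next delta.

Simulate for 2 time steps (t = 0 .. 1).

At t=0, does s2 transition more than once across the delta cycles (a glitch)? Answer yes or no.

[bits: clk,s2,s0,s1]
t=0: Δ0=0011 Δ1=1011 Δ2=1010 Δ3=1100 Δ4=1110 | 4Δ
t=1: Δ0=1110 Δ1=0110 | 1Δ

no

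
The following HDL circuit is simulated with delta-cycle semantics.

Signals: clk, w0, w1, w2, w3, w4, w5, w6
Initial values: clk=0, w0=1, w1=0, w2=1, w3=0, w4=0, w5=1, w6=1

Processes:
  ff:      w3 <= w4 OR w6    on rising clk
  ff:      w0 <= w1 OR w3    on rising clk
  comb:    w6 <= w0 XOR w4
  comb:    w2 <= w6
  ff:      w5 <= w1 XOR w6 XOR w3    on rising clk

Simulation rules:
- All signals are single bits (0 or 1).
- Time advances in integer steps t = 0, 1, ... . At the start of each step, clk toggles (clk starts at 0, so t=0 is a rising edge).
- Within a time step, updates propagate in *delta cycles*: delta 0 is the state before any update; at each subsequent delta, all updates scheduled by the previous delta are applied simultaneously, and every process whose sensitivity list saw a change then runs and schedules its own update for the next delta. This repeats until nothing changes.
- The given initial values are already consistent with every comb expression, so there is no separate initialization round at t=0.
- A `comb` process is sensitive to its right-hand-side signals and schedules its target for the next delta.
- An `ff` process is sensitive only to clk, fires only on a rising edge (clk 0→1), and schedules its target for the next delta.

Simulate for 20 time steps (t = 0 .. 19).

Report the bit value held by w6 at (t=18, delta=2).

0

t=0 Δ0: w1=0 w3=0 w0=1 w4=0 w5=1 w2=1 w6=1 clk=0
  Δ1: clk:0→1
  Δ2: w3:0→1, w0:1→0
  Δ3: w6:1→0
  Δ4: w2:1→0
  (4Δ to stable)
t=1 Δ0: w1=0 w3=1 w0=0 w4=0 w5=1 w2=0 w6=0 clk=1
  Δ1: clk:1→0
  (1Δ to stable)
t=2 Δ0: w1=0 w3=1 w0=0 w4=0 w5=1 w2=0 w6=0 clk=0
  Δ1: clk:0→1
  Δ2: w3:1→0, w0:0→1
  Δ3: w6:0→1
  Δ4: w2:0→1
  (4Δ to stable)
t=3 Δ0: w1=0 w3=0 w0=1 w4=0 w5=1 w2=1 w6=1 clk=1
  Δ1: clk:1→0
  (1Δ to stable)
t=4 Δ0: w1=0 w3=0 w0=1 w4=0 w5=1 w2=1 w6=1 clk=0
  Δ1: clk:0→1
  Δ2: w3:0→1, w0:1→0
  Δ3: w6:1→0
  Δ4: w2:1→0
  (4Δ to stable)
t=5 Δ0: w1=0 w3=1 w0=0 w4=0 w5=1 w2=0 w6=0 clk=1
  Δ1: clk:1→0
  (1Δ to stable)
t=6 Δ0: w1=0 w3=1 w0=0 w4=0 w5=1 w2=0 w6=0 clk=0
  Δ1: clk:0→1
  Δ2: w3:1→0, w0:0→1
  Δ3: w6:0→1
  Δ4: w2:0→1
  (4Δ to stable)
t=7 Δ0: w1=0 w3=0 w0=1 w4=0 w5=1 w2=1 w6=1 clk=1
  Δ1: clk:1→0
  (1Δ to stable)
t=8 Δ0: w1=0 w3=0 w0=1 w4=0 w5=1 w2=1 w6=1 clk=0
  Δ1: clk:0→1
  Δ2: w3:0→1, w0:1→0
  Δ3: w6:1→0
  Δ4: w2:1→0
  (4Δ to stable)
t=9 Δ0: w1=0 w3=1 w0=0 w4=0 w5=1 w2=0 w6=0 clk=1
  Δ1: clk:1→0
  (1Δ to stable)
t=10 Δ0: w1=0 w3=1 w0=0 w4=0 w5=1 w2=0 w6=0 clk=0
  Δ1: clk:0→1
  Δ2: w3:1→0, w0:0→1
  Δ3: w6:0→1
  Δ4: w2:0→1
  (4Δ to stable)
t=11 Δ0: w1=0 w3=0 w0=1 w4=0 w5=1 w2=1 w6=1 clk=1
  Δ1: clk:1→0
  (1Δ to stable)
t=12 Δ0: w1=0 w3=0 w0=1 w4=0 w5=1 w2=1 w6=1 clk=0
  Δ1: clk:0→1
  Δ2: w3:0→1, w0:1→0
  Δ3: w6:1→0
  Δ4: w2:1→0
  (4Δ to stable)
t=13 Δ0: w1=0 w3=1 w0=0 w4=0 w5=1 w2=0 w6=0 clk=1
  Δ1: clk:1→0
  (1Δ to stable)
t=14 Δ0: w1=0 w3=1 w0=0 w4=0 w5=1 w2=0 w6=0 clk=0
  Δ1: clk:0→1
  Δ2: w3:1→0, w0:0→1
  Δ3: w6:0→1
  Δ4: w2:0→1
  (4Δ to stable)
t=15 Δ0: w1=0 w3=0 w0=1 w4=0 w5=1 w2=1 w6=1 clk=1
  Δ1: clk:1→0
  (1Δ to stable)
t=16 Δ0: w1=0 w3=0 w0=1 w4=0 w5=1 w2=1 w6=1 clk=0
  Δ1: clk:0→1
  Δ2: w3:0→1, w0:1→0
  Δ3: w6:1→0
  Δ4: w2:1→0
  (4Δ to stable)
t=17 Δ0: w1=0 w3=1 w0=0 w4=0 w5=1 w2=0 w6=0 clk=1
  Δ1: clk:1→0
  (1Δ to stable)
t=18 Δ0: w1=0 w3=1 w0=0 w4=0 w5=1 w2=0 w6=0 clk=0
  Δ1: clk:0→1
  Δ2: w3:1→0, w0:0→1
  Δ3: w6:0→1
  Δ4: w2:0→1
  (4Δ to stable)
t=19 Δ0: w1=0 w3=0 w0=1 w4=0 w5=1 w2=1 w6=1 clk=1
  Δ1: clk:1→0
  (1Δ to stable)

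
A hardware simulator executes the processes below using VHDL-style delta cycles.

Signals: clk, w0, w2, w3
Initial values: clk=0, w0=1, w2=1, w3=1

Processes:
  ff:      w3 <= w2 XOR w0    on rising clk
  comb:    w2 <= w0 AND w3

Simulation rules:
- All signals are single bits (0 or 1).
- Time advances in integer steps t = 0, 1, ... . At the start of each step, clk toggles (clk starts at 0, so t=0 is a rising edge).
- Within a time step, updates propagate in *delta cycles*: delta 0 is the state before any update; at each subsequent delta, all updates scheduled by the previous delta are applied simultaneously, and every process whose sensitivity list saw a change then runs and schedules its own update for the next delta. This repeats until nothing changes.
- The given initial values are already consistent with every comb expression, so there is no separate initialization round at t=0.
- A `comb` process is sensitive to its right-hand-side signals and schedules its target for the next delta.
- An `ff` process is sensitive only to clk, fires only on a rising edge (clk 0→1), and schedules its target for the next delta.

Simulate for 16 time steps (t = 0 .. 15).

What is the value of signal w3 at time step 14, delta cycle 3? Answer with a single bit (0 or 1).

1

[bits: w2,w3,w0,clk]
t=0: Δ0=1110 Δ1=1111 Δ2=1011 Δ3=0011 | 3Δ
t=1: Δ0=0011 Δ1=0010 | 1Δ
t=2: Δ0=0010 Δ1=0011 Δ2=0111 Δ3=1111 | 3Δ
t=3: Δ0=1111 Δ1=1110 | 1Δ
t=4: Δ0=1110 Δ1=1111 Δ2=1011 Δ3=0011 | 3Δ
t=5: Δ0=0011 Δ1=0010 | 1Δ
t=6: Δ0=0010 Δ1=0011 Δ2=0111 Δ3=1111 | 3Δ
t=7: Δ0=1111 Δ1=1110 | 1Δ
t=8: Δ0=1110 Δ1=1111 Δ2=1011 Δ3=0011 | 3Δ
t=9: Δ0=0011 Δ1=0010 | 1Δ
t=10: Δ0=0010 Δ1=0011 Δ2=0111 Δ3=1111 | 3Δ
t=11: Δ0=1111 Δ1=1110 | 1Δ
t=12: Δ0=1110 Δ1=1111 Δ2=1011 Δ3=0011 | 3Δ
t=13: Δ0=0011 Δ1=0010 | 1Δ
t=14: Δ0=0010 Δ1=0011 Δ2=0111 Δ3=1111 | 3Δ
t=15: Δ0=1111 Δ1=1110 | 1Δ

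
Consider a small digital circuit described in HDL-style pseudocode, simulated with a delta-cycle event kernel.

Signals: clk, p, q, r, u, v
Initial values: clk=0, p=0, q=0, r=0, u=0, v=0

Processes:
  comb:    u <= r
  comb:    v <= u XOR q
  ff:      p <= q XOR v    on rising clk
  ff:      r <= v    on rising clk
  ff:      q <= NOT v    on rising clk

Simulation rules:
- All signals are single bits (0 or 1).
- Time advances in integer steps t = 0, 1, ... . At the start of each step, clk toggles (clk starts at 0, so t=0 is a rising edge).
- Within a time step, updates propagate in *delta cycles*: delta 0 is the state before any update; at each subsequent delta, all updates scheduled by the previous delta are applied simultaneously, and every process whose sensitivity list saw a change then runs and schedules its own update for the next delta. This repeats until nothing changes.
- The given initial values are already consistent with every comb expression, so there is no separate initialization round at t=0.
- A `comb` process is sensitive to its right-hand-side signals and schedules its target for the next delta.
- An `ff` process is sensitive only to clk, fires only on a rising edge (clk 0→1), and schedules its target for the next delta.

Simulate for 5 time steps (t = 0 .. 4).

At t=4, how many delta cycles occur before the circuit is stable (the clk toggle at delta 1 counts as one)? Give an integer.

[bits: u,q,clk,p,v,r]
t=0: Δ0=000000 Δ1=001000 Δ2=011000 Δ3=011010 | 3Δ
t=1: Δ0=011010 Δ1=010010 | 1Δ
t=2: Δ0=010010 Δ1=011010 Δ2=001011 Δ3=101001 Δ4=101011 | 4Δ
t=3: Δ0=101011 Δ1=100011 | 1Δ
t=4: Δ0=100011 Δ1=101011 Δ2=101111 | 2Δ

2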